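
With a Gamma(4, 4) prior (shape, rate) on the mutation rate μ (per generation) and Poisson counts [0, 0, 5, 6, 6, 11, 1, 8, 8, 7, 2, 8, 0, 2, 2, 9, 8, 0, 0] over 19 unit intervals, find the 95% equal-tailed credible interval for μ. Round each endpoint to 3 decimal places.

Posterior: Gamma(4+83, 4+19) = Gamma(87, 23) (shape, rate).
Equal-tailed 95% interval: Gamma(87, 23) quantiles at 0.025 and 0.975.
Posterior mean ≈ 3.783, SD ≈ 0.406; a Normal approximation gives roughly [2.988, 4.577].
Exact: lower = 3.030; upper = 4.618.

[3.030, 4.618]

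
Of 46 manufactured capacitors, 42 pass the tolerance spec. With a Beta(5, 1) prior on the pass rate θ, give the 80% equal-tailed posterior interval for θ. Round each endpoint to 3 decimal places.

[0.849, 0.952]

Posterior: Beta(5+42, 1+4) = Beta(47, 5).
Equal-tailed 80% interval: the 0.1 and 0.9 quantiles of Beta(47, 5).
Posterior mean ≈ 0.904, SD ≈ 0.040; a Normal approximation gives roughly [0.852, 0.956].
Exact: F⁻¹(0.1) = 0.849; F⁻¹(0.9) = 0.952.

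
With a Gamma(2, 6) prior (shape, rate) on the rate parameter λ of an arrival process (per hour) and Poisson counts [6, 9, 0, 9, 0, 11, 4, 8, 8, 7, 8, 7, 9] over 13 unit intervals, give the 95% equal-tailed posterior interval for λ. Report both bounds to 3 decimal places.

[3.715, 5.648]

Posterior: Gamma(2+86, 6+13) = Gamma(88, 19) (shape, rate).
Equal-tailed 95% interval: Gamma(88, 19) quantiles at 0.025 and 0.975.
Posterior mean ≈ 4.632, SD ≈ 0.494; a Normal approximation gives roughly [3.664, 5.599].
Exact: lower = 3.715; upper = 5.648.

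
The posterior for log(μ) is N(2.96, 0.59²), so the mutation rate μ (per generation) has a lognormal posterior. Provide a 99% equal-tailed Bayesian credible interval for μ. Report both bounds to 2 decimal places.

On the log scale the 99% interval is 2.96 ± 2.576 × 0.59 = [1.4403, 4.4797].
Exponentiate: [e^1.4403, e^4.4797] = [4.22, 88.21].

[4.22, 88.21]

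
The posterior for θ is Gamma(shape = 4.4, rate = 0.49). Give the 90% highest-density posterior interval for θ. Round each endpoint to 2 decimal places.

The posterior is unimodal and skewed, so the HPD interval has equal density at both endpoints and is the shortest 90% interval.
Solving f(2.36) = f(15.34) with F(15.34) − F(2.36) = 0.90 gives [2.36, 15.34].
For comparison, the equal-tailed interval is [3.27, 16.98]; the HPD is narrower and shifted toward the mode.

[2.36, 15.34]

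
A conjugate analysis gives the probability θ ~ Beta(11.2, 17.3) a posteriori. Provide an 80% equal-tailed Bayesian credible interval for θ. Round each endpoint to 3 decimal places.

[0.278, 0.511]

Posterior: Beta(11.2, 17.3).
Equal-tailed 80% interval: the 0.1 and 0.9 quantiles of Beta(11.2, 17.3).
Posterior mean ≈ 0.393, SD ≈ 0.090; a Normal approximation gives roughly [0.278, 0.508].
Exact: F⁻¹(0.1) = 0.278; F⁻¹(0.9) = 0.511.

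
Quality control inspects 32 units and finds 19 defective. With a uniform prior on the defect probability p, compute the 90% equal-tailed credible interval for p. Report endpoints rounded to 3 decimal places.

[0.448, 0.722]

Posterior: Beta(1+19, 1+13) = Beta(20, 14).
Equal-tailed 90% interval: the 0.05 and 0.95 quantiles of Beta(20, 14).
Posterior mean ≈ 0.588, SD ≈ 0.083; a Normal approximation gives roughly [0.451, 0.725].
Exact: F⁻¹(0.05) = 0.448; F⁻¹(0.95) = 0.722.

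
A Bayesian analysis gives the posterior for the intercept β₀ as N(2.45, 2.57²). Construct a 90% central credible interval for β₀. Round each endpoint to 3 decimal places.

[-1.777, 6.677]

The posterior is symmetric, so the 90% equal-tailed interval is β₀ = 2.45 ± z·2.57 with z = 1.645.
Half-width: 1.645 × 2.57 = 4.227.
2.45 − 4.227 = -1.777; 2.45 + 4.227 = 6.677.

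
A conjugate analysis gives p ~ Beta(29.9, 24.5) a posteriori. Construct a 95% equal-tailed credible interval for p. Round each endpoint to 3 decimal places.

Posterior: Beta(29.9, 24.5).
Equal-tailed 95% interval: the 0.025 and 0.975 quantiles of Beta(29.9, 24.5).
Posterior mean ≈ 0.550, SD ≈ 0.067; a Normal approximation gives roughly [0.419, 0.681].
Exact: F⁻¹(0.025) = 0.417; F⁻¹(0.975) = 0.678.

[0.417, 0.678]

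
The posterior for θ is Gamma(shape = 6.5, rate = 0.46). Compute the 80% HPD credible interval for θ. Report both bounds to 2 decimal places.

[6.49, 19.87]

The posterior is unimodal and skewed, so the HPD interval has equal density at both endpoints and is the shortest 80% interval.
Solving f(6.49) = f(19.87) with F(19.87) − F(6.49) = 0.80 gives [6.49, 19.87].
For comparison, the equal-tailed interval is [7.65, 21.53]; the HPD is narrower and shifted toward the mode.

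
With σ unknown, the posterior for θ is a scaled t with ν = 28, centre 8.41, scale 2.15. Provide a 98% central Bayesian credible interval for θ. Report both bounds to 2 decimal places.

[3.11, 13.71]

The t_28 distribution is symmetric; the 98% interval is 8.41 ± t·2.15 with t_{0.99,28} = 2.467.
Half-width: 2.467 × 2.15 = 5.30.
8.41 − 5.30 = 3.11; 8.41 + 5.30 = 13.71.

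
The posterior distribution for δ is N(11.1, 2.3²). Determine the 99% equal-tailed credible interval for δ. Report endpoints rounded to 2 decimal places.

[5.18, 17.02]

The posterior is symmetric, so the 99% equal-tailed interval is δ = 11.1 ± z·2.3 with z = 2.576.
Half-width: 2.576 × 2.3 = 5.92.
11.1 − 5.92 = 5.18; 11.1 + 5.92 = 17.02.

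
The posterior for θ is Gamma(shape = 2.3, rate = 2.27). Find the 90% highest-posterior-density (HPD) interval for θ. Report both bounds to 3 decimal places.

The posterior is unimodal and skewed, so the HPD interval has equal density at both endpoints and is the shortest 90% interval.
Solving f(0.075) = f(1.941) with F(1.941) − F(0.075) = 0.90 gives [0.075, 1.941].
For comparison, the equal-tailed interval is [0.212, 2.301]; the HPD is narrower and shifted toward the mode.

[0.075, 1.941]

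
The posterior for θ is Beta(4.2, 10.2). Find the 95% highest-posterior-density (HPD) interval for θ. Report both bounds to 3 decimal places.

[0.081, 0.518]

The posterior is unimodal and skewed, so the HPD interval has equal density at both endpoints and is the shortest 95% interval.
Solving f(0.081) = f(0.518) with F(0.518) − F(0.081) = 0.95 gives [0.081, 0.518].
For comparison, the equal-tailed interval is [0.097, 0.541]; the HPD is narrower and shifted toward the mode.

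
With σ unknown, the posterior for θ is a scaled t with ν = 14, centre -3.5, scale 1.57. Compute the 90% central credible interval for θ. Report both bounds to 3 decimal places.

The t_14 distribution is symmetric; the 90% interval is -3.5 ± t·1.57 with t_{0.95,14} = 1.761.
Half-width: 1.761 × 1.57 = 2.765.
-3.5 − 2.765 = -6.265; -3.5 + 2.765 = -0.735.

[-6.265, -0.735]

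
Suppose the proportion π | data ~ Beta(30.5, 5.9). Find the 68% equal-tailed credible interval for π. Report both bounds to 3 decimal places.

Posterior: Beta(30.5, 5.9).
Equal-tailed 68% interval: the 0.16 and 0.84 quantiles of Beta(30.5, 5.9).
Posterior mean ≈ 0.838, SD ≈ 0.060; a Normal approximation gives roughly [0.778, 0.898].
Exact: F⁻¹(0.16) = 0.778; F⁻¹(0.84) = 0.898.

[0.778, 0.898]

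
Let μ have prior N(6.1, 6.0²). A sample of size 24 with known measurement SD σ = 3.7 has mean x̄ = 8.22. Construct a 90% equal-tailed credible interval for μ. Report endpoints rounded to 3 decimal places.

Posterior precision = 1/6.0² + 24/3.7² = 0.0278 + 1.7531 = 1.7809, so posterior SD = 0.7493.
Posterior mean = (6.1/6.0² + 24·8.22/3.7²) / 1.7809 = 8.1869.
Interval: 8.1869 ± 1.645 × 0.7493 → [6.954, 9.419].

[6.954, 9.419]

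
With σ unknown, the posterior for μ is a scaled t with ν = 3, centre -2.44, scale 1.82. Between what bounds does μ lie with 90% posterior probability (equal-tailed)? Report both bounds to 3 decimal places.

[-6.723, 1.843]

The t_3 distribution is symmetric; the 90% interval is -2.44 ± t·1.82 with t_{0.95,3} = 2.353.
Half-width: 2.353 × 1.82 = 4.283.
-2.44 − 4.283 = -6.723; -2.44 + 4.283 = 1.843.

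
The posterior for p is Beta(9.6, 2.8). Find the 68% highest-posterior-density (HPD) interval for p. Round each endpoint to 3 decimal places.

[0.698, 0.919]

The posterior is unimodal and skewed, so the HPD interval has equal density at both endpoints and is the shortest 68% interval.
Solving f(0.698) = f(0.919) with F(0.919) − F(0.698) = 0.68 gives [0.698, 0.919].
For comparison, the equal-tailed interval is [0.658, 0.889]; the HPD is narrower and shifted toward the mode.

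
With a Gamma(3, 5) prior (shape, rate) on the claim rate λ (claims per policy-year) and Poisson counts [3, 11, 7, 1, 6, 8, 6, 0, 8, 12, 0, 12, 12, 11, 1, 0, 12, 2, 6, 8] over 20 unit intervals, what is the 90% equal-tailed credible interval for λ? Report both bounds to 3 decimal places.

Posterior: Gamma(3+126, 5+20) = Gamma(129, 25) (shape, rate).
Equal-tailed 90% interval: Gamma(129, 25) quantiles at 0.05 and 0.95.
Posterior mean ≈ 5.160, SD ≈ 0.454; a Normal approximation gives roughly [4.413, 5.907].
Exact: lower = 4.436; upper = 5.929.

[4.436, 5.929]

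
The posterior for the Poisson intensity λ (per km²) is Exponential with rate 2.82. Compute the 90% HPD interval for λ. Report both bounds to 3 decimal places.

The exponential density is strictly decreasing on [0, ∞), so the HPD interval is anchored at 0: [0, q] with P(λ ≤ q) = 0.90.
q = −ln(1 − 0.90) / 2.82 = 2.3026 / 2.82 = 0.817.

[0.000, 0.817]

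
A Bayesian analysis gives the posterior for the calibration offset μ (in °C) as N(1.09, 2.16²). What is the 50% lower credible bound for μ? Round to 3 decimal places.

Need L with P(μ ≥ L) = 0.50: L = 1.09 − z_{0.5}·2.16.
z = 0.000; L = 1.09 − 0.000 × 2.16 = 1.090.

1.090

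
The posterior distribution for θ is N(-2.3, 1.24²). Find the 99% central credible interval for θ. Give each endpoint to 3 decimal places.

The posterior is symmetric, so the 99% equal-tailed interval is θ = -2.3 ± z·1.24 with z = 2.576.
Half-width: 2.576 × 1.24 = 3.194.
-2.3 − 3.194 = -5.494; -2.3 + 3.194 = 0.894.

[-5.494, 0.894]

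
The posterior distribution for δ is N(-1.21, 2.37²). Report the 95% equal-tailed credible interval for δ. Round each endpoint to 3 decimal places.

The posterior is symmetric, so the 95% equal-tailed interval is δ = -1.21 ± z·2.37 with z = 1.960.
Half-width: 1.960 × 2.37 = 4.645.
-1.21 − 4.645 = -5.855; -1.21 + 4.645 = 3.435.

[-5.855, 3.435]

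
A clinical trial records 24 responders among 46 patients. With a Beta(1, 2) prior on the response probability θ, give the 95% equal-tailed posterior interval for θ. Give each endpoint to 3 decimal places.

Posterior: Beta(1+24, 2+22) = Beta(25, 24).
Equal-tailed 95% interval: the 0.025 and 0.975 quantiles of Beta(25, 24).
Posterior mean ≈ 0.510, SD ≈ 0.071; a Normal approximation gives roughly [0.372, 0.649].
Exact: F⁻¹(0.025) = 0.372; F⁻¹(0.975) = 0.648.

[0.372, 0.648]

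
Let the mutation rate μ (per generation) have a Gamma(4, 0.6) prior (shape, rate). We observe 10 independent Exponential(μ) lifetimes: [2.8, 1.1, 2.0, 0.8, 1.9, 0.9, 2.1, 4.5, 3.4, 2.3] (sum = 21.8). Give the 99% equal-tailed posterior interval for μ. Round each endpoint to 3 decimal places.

Posterior: Gamma(4+10, 0.6+21.8) = Gamma(14, 22.4) (shape, rate).
Equal-tailed 99% interval: Gamma(14, 22.4) quantiles at 0.005 and 0.995.
Posterior mean ≈ 0.625, SD ≈ 0.167; a Normal approximation gives roughly [0.195, 1.055].
Exact: lower = 0.278; upper = 1.138.

[0.278, 1.138]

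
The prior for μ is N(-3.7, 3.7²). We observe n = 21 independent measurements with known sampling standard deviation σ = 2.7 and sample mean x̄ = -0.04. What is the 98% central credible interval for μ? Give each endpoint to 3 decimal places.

Posterior precision = 1/3.7² + 21/2.7² = 0.0730 + 2.8807 = 2.9537, so posterior SD = 0.5819.
Posterior mean = (-3.7/3.7² + 21·-0.04/2.7²) / 2.9537 = -0.1305.
Interval: -0.1305 ± 2.326 × 0.5819 → [-1.484, 1.223].

[-1.484, 1.223]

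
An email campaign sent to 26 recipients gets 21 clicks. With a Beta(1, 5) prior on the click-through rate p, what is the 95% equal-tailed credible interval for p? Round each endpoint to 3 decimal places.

[0.520, 0.833]

Posterior: Beta(1+21, 5+5) = Beta(22, 10).
Equal-tailed 95% interval: the 0.025 and 0.975 quantiles of Beta(22, 10).
Posterior mean ≈ 0.688, SD ≈ 0.081; a Normal approximation gives roughly [0.529, 0.846].
Exact: F⁻¹(0.025) = 0.520; F⁻¹(0.975) = 0.833.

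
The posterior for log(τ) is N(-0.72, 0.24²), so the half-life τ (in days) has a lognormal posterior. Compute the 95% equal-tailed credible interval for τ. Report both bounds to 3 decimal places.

[0.304, 0.779]

On the log scale the 95% interval is -0.72 ± 1.960 × 0.24 = [-1.1904, -0.2496].
Exponentiate: [e^-1.1904, e^-0.2496] = [0.304, 0.779].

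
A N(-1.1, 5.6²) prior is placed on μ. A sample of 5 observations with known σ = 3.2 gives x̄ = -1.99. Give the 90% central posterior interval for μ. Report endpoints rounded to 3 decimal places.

[-4.216, 0.345]

Posterior precision = 1/5.6² + 5/3.2² = 0.0319 + 0.4883 = 0.5202, so posterior SD = 1.3865.
Posterior mean = (-1.1/5.6² + 5·-1.99/3.2²) / 0.5202 = -1.9354.
Interval: -1.9354 ± 1.645 × 1.3865 → [-4.216, 0.345].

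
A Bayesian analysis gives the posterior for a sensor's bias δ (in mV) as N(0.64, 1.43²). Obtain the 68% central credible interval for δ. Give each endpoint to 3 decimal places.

[-0.782, 2.062]

The posterior is symmetric, so the 68% equal-tailed interval is δ = 0.64 ± z·1.43 with z = 0.994.
Half-width: 0.994 × 1.43 = 1.422.
0.64 − 1.422 = -0.782; 0.64 + 1.422 = 2.062.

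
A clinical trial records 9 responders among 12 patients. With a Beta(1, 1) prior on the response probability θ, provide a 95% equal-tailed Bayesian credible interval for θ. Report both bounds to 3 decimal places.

[0.462, 0.909]

Posterior: Beta(1+9, 1+3) = Beta(10, 4).
Equal-tailed 95% interval: the 0.025 and 0.975 quantiles of Beta(10, 4).
Posterior mean ≈ 0.714, SD ≈ 0.117; a Normal approximation gives roughly [0.486, 0.943].
Exact: F⁻¹(0.025) = 0.462; F⁻¹(0.975) = 0.909.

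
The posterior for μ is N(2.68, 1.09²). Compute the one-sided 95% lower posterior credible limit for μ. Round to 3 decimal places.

0.887

Need L with P(μ ≥ L) = 0.95: L = 2.68 − z_{0.05}·1.09.
z = 1.645; L = 2.68 − 1.645 × 1.09 = 0.887.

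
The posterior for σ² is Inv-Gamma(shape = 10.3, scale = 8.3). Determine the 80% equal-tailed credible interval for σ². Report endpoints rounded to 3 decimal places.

Inverse-Gamma(10.3, 8.3) quantiles: F⁻¹(0.1) and F⁻¹(0.9).
Equivalently, 1/σ² ~ Gamma(10.3, rate = 8.3); invert its 0.9 and 0.1 quantiles.
Posterior mean ≈ 0.892, SD ≈ 0.310; a Normal approximation gives roughly [0.495, 1.289].
Exact: lower = 0.570; upper = 1.285.

[0.570, 1.285]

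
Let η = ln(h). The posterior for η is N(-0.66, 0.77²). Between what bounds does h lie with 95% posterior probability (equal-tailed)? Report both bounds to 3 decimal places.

On the log scale the 95% interval is -0.66 ± 1.960 × 0.77 = [-2.1692, 0.8492].
Exponentiate: [e^-2.1692, e^0.8492] = [0.114, 2.338].

[0.114, 2.338]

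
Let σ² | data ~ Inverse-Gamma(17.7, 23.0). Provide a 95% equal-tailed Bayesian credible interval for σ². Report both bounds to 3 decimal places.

Inverse-Gamma(17.7, 23.0) quantiles: F⁻¹(0.025) and F⁻¹(0.975).
Equivalently, 1/σ² ~ Gamma(17.7, rate = 23.0); invert its 0.975 and 0.025 quantiles.
Posterior mean ≈ 1.377, SD ≈ 0.348; a Normal approximation gives roughly [0.696, 2.059].
Exact: lower = 0.857; upper = 2.204.

[0.857, 2.204]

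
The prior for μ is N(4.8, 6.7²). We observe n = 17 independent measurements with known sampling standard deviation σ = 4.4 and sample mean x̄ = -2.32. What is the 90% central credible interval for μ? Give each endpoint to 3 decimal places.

Posterior precision = 1/6.7² + 17/4.4² = 0.0223 + 0.8781 = 0.9004, so posterior SD = 1.0539.
Posterior mean = (4.8/6.7² + 17·-2.32/4.4²) / 0.9004 = -2.1438.
Interval: -2.1438 ± 1.645 × 1.0539 → [-3.877, -0.410].

[-3.877, -0.410]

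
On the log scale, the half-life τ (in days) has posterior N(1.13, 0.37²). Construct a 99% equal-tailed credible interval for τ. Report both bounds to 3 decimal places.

[1.194, 8.029]

On the log scale the 99% interval is 1.13 ± 2.576 × 0.37 = [0.1769, 2.0831].
Exponentiate: [e^0.1769, e^2.0831] = [1.194, 8.029].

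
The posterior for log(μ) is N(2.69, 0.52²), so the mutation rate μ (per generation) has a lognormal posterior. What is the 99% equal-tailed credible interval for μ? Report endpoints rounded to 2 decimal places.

On the log scale the 99% interval is 2.69 ± 2.576 × 0.52 = [1.3506, 4.0294].
Exponentiate: [e^1.3506, e^4.0294] = [3.86, 56.23].

[3.86, 56.23]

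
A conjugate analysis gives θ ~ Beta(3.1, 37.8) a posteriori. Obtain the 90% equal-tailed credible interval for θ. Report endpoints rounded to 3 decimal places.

[0.022, 0.153]

Posterior: Beta(3.1, 37.8).
Equal-tailed 90% interval: the 0.05 and 0.95 quantiles of Beta(3.1, 37.8).
Posterior mean ≈ 0.076, SD ≈ 0.041; a Normal approximation gives roughly [0.009, 0.143].
Exact: F⁻¹(0.05) = 0.022; F⁻¹(0.95) = 0.153.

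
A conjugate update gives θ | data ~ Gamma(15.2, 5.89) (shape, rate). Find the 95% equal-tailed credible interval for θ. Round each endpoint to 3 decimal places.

Posterior: Gamma(shape 15.2, rate 5.89).
Equal-tailed 95% interval: Gamma(15.2, 5.89) quantiles at 0.025 and 0.975.
Posterior mean ≈ 2.581, SD ≈ 0.662; a Normal approximation gives roughly [1.283, 3.878].
Exact: lower = 1.451; upper = 4.031.

[1.451, 4.031]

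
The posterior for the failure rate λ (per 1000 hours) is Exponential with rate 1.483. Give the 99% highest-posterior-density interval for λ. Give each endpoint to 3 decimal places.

The exponential density is strictly decreasing on [0, ∞), so the HPD interval is anchored at 0: [0, q] with P(λ ≤ q) = 0.99.
q = −ln(1 − 0.99) / 1.483 = 4.6052 / 1.483 = 3.105.

[0.000, 3.105]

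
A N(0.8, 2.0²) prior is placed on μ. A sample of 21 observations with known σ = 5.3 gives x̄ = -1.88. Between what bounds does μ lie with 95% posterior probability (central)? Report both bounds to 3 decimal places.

Posterior precision = 1/2.0² + 21/5.3² = 0.2500 + 0.7476 = 0.9976, so posterior SD = 1.0012.
Posterior mean = (0.8/2.0² + 21·-1.88/5.3²) / 0.9976 = -1.2084.
Interval: -1.2084 ± 1.960 × 1.0012 → [-3.171, 0.754].

[-3.171, 0.754]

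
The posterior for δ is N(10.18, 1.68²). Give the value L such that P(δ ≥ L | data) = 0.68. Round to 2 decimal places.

Need L with P(δ ≥ L) = 0.68: L = 10.18 − z_{0.32}·1.68.
z = 0.468; L = 10.18 − 0.468 × 1.68 = 9.39.

9.39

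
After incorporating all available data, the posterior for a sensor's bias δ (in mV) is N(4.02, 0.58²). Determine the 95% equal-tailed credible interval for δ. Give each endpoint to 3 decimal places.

[2.883, 5.157]

The posterior is symmetric, so the 95% equal-tailed interval is δ = 4.02 ± z·0.58 with z = 1.960.
Half-width: 1.960 × 0.58 = 1.137.
4.02 − 1.137 = 2.883; 4.02 + 1.137 = 5.157.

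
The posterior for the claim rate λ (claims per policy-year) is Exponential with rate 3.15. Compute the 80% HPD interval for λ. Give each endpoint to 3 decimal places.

The exponential density is strictly decreasing on [0, ∞), so the HPD interval is anchored at 0: [0, q] with P(λ ≤ q) = 0.80.
q = −ln(1 − 0.80) / 3.15 = 1.6094 / 3.15 = 0.511.

[0.000, 0.511]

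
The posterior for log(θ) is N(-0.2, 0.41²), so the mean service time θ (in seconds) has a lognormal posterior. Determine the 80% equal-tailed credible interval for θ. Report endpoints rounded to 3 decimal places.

On the log scale the 80% interval is -0.2 ± 1.282 × 0.41 = [-0.7254, 0.3254].
Exponentiate: [e^-0.7254, e^0.3254] = [0.484, 1.385].

[0.484, 1.385]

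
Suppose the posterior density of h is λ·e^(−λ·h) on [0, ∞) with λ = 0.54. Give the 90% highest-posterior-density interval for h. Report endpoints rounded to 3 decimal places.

[0.000, 4.264]

The exponential density is strictly decreasing on [0, ∞), so the HPD interval is anchored at 0: [0, q] with P(h ≤ q) = 0.90.
q = −ln(1 − 0.90) / 0.54 = 2.3026 / 0.54 = 4.264.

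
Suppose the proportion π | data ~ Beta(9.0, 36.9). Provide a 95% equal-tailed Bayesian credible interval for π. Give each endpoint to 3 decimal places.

Posterior: Beta(9.0, 36.9).
Equal-tailed 95% interval: the 0.025 and 0.975 quantiles of Beta(9.0, 36.9).
Posterior mean ≈ 0.196, SD ≈ 0.058; a Normal approximation gives roughly [0.082, 0.310].
Exact: F⁻¹(0.025) = 0.096; F⁻¹(0.975) = 0.321.

[0.096, 0.321]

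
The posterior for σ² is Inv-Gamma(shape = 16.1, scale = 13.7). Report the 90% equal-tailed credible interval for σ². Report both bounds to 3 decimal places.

[0.590, 1.354]

Inverse-Gamma(16.1, 13.7) quantiles: F⁻¹(0.05) and F⁻¹(0.95).
Equivalently, 1/σ² ~ Gamma(16.1, rate = 13.7); invert its 0.95 and 0.05 quantiles.
Posterior mean ≈ 0.907, SD ≈ 0.242; a Normal approximation gives roughly [0.510, 1.305].
Exact: lower = 0.590; upper = 1.354.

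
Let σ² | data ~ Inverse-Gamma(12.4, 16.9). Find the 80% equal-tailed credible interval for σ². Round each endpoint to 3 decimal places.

Inverse-Gamma(12.4, 16.9) quantiles: F⁻¹(0.1) and F⁻¹(0.9).
Equivalently, 1/σ² ~ Gamma(12.4, rate = 16.9); invert its 0.9 and 0.1 quantiles.
Posterior mean ≈ 1.482, SD ≈ 0.460; a Normal approximation gives roughly [0.893, 2.072].
Exact: lower = 0.990; upper = 2.072.

[0.990, 2.072]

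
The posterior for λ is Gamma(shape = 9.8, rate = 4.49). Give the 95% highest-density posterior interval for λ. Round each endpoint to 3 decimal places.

[0.926, 3.572]

The posterior is unimodal and skewed, so the HPD interval has equal density at both endpoints and is the shortest 95% interval.
Solving f(0.926) = f(3.572) with F(3.572) − F(0.926) = 0.95 gives [0.926, 3.572].
For comparison, the equal-tailed interval is [1.037, 3.747]; the HPD is narrower and shifted toward the mode.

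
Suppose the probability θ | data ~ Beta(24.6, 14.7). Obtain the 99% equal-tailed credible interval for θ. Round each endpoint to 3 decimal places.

[0.422, 0.806]

Posterior: Beta(24.6, 14.7).
Equal-tailed 99% interval: the 0.005 and 0.995 quantiles of Beta(24.6, 14.7).
Posterior mean ≈ 0.626, SD ≈ 0.076; a Normal approximation gives roughly [0.430, 0.822].
Exact: F⁻¹(0.005) = 0.422; F⁻¹(0.995) = 0.806.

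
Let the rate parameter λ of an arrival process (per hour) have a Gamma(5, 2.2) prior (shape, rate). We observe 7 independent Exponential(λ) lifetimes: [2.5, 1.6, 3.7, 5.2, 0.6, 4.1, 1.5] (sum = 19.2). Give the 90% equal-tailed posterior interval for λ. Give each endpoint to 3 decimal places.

Posterior: Gamma(5+7, 2.2+19.2) = Gamma(12, 21.4) (shape, rate).
Equal-tailed 90% interval: Gamma(12, 21.4) quantiles at 0.05 and 0.95.
Posterior mean ≈ 0.561, SD ≈ 0.162; a Normal approximation gives roughly [0.294, 0.827].
Exact: lower = 0.324; upper = 0.851.

[0.324, 0.851]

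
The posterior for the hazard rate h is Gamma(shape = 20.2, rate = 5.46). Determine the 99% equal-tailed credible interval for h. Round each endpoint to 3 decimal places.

[1.922, 6.161]

Posterior: Gamma(shape 20.2, rate 5.46).
Equal-tailed 99% interval: Gamma(20.2, 5.46) quantiles at 0.005 and 0.995.
Posterior mean ≈ 3.700, SD ≈ 0.823; a Normal approximation gives roughly [1.579, 5.820].
Exact: lower = 1.922; upper = 6.161.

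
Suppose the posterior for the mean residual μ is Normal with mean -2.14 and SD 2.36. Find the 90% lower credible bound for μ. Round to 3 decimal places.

-5.164

Need L with P(μ ≥ L) = 0.90: L = -2.14 − z_{0.1}·2.36.
z = 1.282; L = -2.14 − 1.282 × 2.36 = -5.164.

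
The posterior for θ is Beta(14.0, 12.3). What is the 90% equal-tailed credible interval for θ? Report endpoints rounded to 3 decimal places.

[0.374, 0.688]

Posterior: Beta(14.0, 12.3).
Equal-tailed 90% interval: the 0.05 and 0.95 quantiles of Beta(14.0, 12.3).
Posterior mean ≈ 0.532, SD ≈ 0.095; a Normal approximation gives roughly [0.375, 0.689].
Exact: F⁻¹(0.05) = 0.374; F⁻¹(0.95) = 0.688.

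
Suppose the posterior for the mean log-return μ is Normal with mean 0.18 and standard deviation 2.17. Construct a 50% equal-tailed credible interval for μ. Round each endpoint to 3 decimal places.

[-1.284, 1.644]

The posterior is symmetric, so the 50% equal-tailed interval is μ = 0.18 ± z·2.17 with z = 0.674.
Half-width: 0.674 × 2.17 = 1.464.
0.18 − 1.464 = -1.284; 0.18 + 1.464 = 1.644.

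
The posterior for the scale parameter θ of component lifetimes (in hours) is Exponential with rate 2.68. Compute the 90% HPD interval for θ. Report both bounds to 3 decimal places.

[0.000, 0.859]

The exponential density is strictly decreasing on [0, ∞), so the HPD interval is anchored at 0: [0, q] with P(θ ≤ q) = 0.90.
q = −ln(1 − 0.90) / 2.68 = 2.3026 / 2.68 = 0.859.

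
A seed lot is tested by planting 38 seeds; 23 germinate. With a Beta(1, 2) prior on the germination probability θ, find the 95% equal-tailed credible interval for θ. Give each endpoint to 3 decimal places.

Posterior: Beta(1+23, 2+15) = Beta(24, 17).
Equal-tailed 95% interval: the 0.025 and 0.975 quantiles of Beta(24, 17).
Posterior mean ≈ 0.585, SD ≈ 0.076; a Normal approximation gives roughly [0.436, 0.734].
Exact: F⁻¹(0.025) = 0.433; F⁻¹(0.975) = 0.730.

[0.433, 0.730]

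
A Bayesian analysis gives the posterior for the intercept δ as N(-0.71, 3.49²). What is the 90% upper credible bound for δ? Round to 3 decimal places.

Need U with P(δ ≤ U) = 0.90: U = -0.71 + z_{0.1}·3.49.
z = 1.282; U = -0.71 + 1.282 × 3.49 = 3.763.

3.763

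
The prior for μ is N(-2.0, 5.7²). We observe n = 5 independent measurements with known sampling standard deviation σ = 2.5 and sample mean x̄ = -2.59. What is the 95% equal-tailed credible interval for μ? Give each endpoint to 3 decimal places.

Posterior precision = 1/5.7² + 5/2.5² = 0.0308 + 0.8000 = 0.8308, so posterior SD = 1.0971.
Posterior mean = (-2.0/5.7² + 5·-2.59/2.5²) / 0.8308 = -2.5681.
Interval: -2.5681 ± 1.960 × 1.0971 → [-4.718, -0.418].

[-4.718, -0.418]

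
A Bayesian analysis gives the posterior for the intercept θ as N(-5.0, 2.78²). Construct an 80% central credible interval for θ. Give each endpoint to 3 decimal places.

[-8.563, -1.437]

The posterior is symmetric, so the 80% equal-tailed interval is θ = -5.0 ± z·2.78 with z = 1.282.
Half-width: 1.282 × 2.78 = 3.563.
-5.0 − 3.563 = -8.563; -5.0 + 3.563 = -1.437.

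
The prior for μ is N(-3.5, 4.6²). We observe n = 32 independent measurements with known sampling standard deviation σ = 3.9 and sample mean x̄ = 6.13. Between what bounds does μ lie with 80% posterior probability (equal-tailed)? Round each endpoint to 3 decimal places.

[5.045, 6.792]

Posterior precision = 1/4.6² + 32/3.9² = 0.0473 + 2.1039 = 2.1511, so posterior SD = 0.6818.
Posterior mean = (-3.5/4.6² + 32·6.13/3.9²) / 2.1511 = 5.9184.
Interval: 5.9184 ± 1.282 × 0.6818 → [5.045, 6.792].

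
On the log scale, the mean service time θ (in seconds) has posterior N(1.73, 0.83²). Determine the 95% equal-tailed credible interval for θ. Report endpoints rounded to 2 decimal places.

[1.11, 28.70]

On the log scale the 95% interval is 1.73 ± 1.960 × 0.83 = [0.1032, 3.3568].
Exponentiate: [e^0.1032, e^3.3568] = [1.11, 28.70].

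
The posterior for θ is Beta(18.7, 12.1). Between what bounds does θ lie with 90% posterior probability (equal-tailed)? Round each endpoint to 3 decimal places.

Posterior: Beta(18.7, 12.1).
Equal-tailed 90% interval: the 0.05 and 0.95 quantiles of Beta(18.7, 12.1).
Posterior mean ≈ 0.607, SD ≈ 0.087; a Normal approximation gives roughly [0.465, 0.750].
Exact: F⁻¹(0.05) = 0.461; F⁻¹(0.95) = 0.746.

[0.461, 0.746]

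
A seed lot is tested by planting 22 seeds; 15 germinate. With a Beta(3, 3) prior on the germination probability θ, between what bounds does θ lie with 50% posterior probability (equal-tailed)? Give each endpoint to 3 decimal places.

Posterior: Beta(3+15, 3+7) = Beta(18, 10).
Equal-tailed 50% interval: the 0.25 and 0.75 quantiles of Beta(18, 10).
Posterior mean ≈ 0.643, SD ≈ 0.089; a Normal approximation gives roughly [0.583, 0.703].
Exact: F⁻¹(0.25) = 0.583; F⁻¹(0.75) = 0.706.

[0.583, 0.706]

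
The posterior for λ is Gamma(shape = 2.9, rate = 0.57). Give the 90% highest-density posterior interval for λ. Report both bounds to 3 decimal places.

The posterior is unimodal and skewed, so the HPD interval has equal density at both endpoints and is the shortest 90% interval.
Solving f(0.698) = f(9.348) with F(9.348) − F(0.698) = 0.90 gives [0.698, 9.348].
For comparison, the equal-tailed interval is [1.345, 10.782]; the HPD is narrower and shifted toward the mode.

[0.698, 9.348]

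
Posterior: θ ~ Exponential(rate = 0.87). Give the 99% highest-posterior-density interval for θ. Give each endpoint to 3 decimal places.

[0.000, 5.293]

The exponential density is strictly decreasing on [0, ∞), so the HPD interval is anchored at 0: [0, q] with P(θ ≤ q) = 0.99.
q = −ln(1 − 0.99) / 0.87 = 4.6052 / 0.87 = 5.293.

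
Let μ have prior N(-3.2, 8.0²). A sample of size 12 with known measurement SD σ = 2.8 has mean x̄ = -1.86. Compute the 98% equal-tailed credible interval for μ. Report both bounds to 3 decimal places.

[-3.744, -0.003]

Posterior precision = 1/8.0² + 12/2.8² = 0.0156 + 1.5306 = 1.5462, so posterior SD = 0.8042.
Posterior mean = (-3.2/8.0² + 12·-1.86/2.8²) / 1.5462 = -1.8735.
Interval: -1.8735 ± 2.326 × 0.8042 → [-3.744, -0.003].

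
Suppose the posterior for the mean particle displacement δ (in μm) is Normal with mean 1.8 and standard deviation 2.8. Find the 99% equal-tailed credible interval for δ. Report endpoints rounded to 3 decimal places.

[-5.412, 9.012]

The posterior is symmetric, so the 99% equal-tailed interval is δ = 1.8 ± z·2.8 with z = 2.576.
Half-width: 2.576 × 2.8 = 7.212.
1.8 − 7.212 = -5.412; 1.8 + 7.212 = 9.012.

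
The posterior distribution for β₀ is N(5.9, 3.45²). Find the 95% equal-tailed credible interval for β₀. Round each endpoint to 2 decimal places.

The posterior is symmetric, so the 95% equal-tailed interval is β₀ = 5.9 ± z·3.45 with z = 1.960.
Half-width: 1.960 × 3.45 = 6.76.
5.9 − 6.76 = -0.86; 5.9 + 6.76 = 12.66.

[-0.86, 12.66]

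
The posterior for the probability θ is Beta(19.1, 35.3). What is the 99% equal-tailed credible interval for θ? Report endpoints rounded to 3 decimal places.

Posterior: Beta(19.1, 35.3).
Equal-tailed 99% interval: the 0.005 and 0.995 quantiles of Beta(19.1, 35.3).
Posterior mean ≈ 0.351, SD ≈ 0.064; a Normal approximation gives roughly [0.186, 0.516].
Exact: F⁻¹(0.005) = 0.199; F⁻¹(0.995) = 0.524.

[0.199, 0.524]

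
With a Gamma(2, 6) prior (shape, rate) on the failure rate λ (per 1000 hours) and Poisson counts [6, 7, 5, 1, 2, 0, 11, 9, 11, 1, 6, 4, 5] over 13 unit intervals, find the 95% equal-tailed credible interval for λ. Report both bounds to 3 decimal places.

[2.872, 4.596]

Posterior: Gamma(2+68, 6+13) = Gamma(70, 19) (shape, rate).
Equal-tailed 95% interval: Gamma(70, 19) quantiles at 0.025 and 0.975.
Posterior mean ≈ 3.684, SD ≈ 0.440; a Normal approximation gives roughly [2.821, 4.547].
Exact: lower = 2.872; upper = 4.596.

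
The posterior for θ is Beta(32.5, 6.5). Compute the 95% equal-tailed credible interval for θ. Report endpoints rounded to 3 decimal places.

[0.703, 0.931]

Posterior: Beta(32.5, 6.5).
Equal-tailed 95% interval: the 0.025 and 0.975 quantiles of Beta(32.5, 6.5).
Posterior mean ≈ 0.833, SD ≈ 0.059; a Normal approximation gives roughly [0.718, 0.949].
Exact: F⁻¹(0.025) = 0.703; F⁻¹(0.975) = 0.931.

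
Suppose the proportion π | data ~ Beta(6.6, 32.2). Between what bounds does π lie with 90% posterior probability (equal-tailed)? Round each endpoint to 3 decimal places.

[0.083, 0.277]

Posterior: Beta(6.6, 32.2).
Equal-tailed 90% interval: the 0.05 and 0.95 quantiles of Beta(6.6, 32.2).
Posterior mean ≈ 0.170, SD ≈ 0.060; a Normal approximation gives roughly [0.072, 0.268].
Exact: F⁻¹(0.05) = 0.083; F⁻¹(0.95) = 0.277.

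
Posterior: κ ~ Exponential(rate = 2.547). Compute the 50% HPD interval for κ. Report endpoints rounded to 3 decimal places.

The exponential density is strictly decreasing on [0, ∞), so the HPD interval is anchored at 0: [0, q] with P(κ ≤ q) = 0.50.
q = −ln(1 − 0.50) / 2.547 = 0.6931 / 2.547 = 0.272.

[0.000, 0.272]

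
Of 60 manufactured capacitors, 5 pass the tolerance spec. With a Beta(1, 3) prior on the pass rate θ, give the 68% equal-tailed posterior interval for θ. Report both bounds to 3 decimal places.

Posterior: Beta(1+5, 3+55) = Beta(6, 58).
Equal-tailed 68% interval: the 0.16 and 0.84 quantiles of Beta(6, 58).
Posterior mean ≈ 0.094, SD ≈ 0.036; a Normal approximation gives roughly [0.058, 0.130].
Exact: F⁻¹(0.16) = 0.058; F⁻¹(0.84) = 0.129.

[0.058, 0.129]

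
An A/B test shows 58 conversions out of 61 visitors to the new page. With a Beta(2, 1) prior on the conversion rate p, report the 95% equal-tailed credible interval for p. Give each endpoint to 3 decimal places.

[0.867, 0.982]

Posterior: Beta(2+58, 1+3) = Beta(60, 4).
Equal-tailed 95% interval: the 0.025 and 0.975 quantiles of Beta(60, 4).
Posterior mean ≈ 0.938, SD ≈ 0.030; a Normal approximation gives roughly [0.879, 0.996].
Exact: F⁻¹(0.025) = 0.867; F⁻¹(0.975) = 0.982.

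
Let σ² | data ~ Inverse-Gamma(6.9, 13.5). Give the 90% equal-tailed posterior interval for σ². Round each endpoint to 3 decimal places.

Inverse-Gamma(6.9, 13.5) quantiles: F⁻¹(0.05) and F⁻¹(0.95).
Equivalently, 1/σ² ~ Gamma(6.9, rate = 13.5); invert its 0.95 and 0.05 quantiles.
Posterior mean ≈ 2.288, SD ≈ 1.034; a Normal approximation gives roughly [0.588, 3.988].
Exact: lower = 1.153; upper = 4.197.

[1.153, 4.197]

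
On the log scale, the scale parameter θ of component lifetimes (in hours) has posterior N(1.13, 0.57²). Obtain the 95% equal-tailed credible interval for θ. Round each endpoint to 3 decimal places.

[1.013, 9.461]

On the log scale the 95% interval is 1.13 ± 1.960 × 0.57 = [0.0128, 2.2472].
Exponentiate: [e^0.0128, e^2.2472] = [1.013, 9.461].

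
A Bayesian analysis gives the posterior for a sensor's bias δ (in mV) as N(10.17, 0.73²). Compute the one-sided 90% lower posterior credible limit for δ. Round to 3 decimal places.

9.234

Need L with P(δ ≥ L) = 0.90: L = 10.17 − z_{0.1}·0.73.
z = 1.282; L = 10.17 − 1.282 × 0.73 = 9.234.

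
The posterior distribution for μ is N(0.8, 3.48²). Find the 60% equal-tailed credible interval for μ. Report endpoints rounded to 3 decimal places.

[-2.129, 3.729]

The posterior is symmetric, so the 60% equal-tailed interval is μ = 0.8 ± z·3.48 with z = 0.842.
Half-width: 0.842 × 3.48 = 2.929.
0.8 − 2.929 = -2.129; 0.8 + 2.929 = 3.729.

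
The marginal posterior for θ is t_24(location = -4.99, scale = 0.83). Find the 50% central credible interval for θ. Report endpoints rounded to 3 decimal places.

The t_24 distribution is symmetric; the 50% interval is -4.99 ± t·0.83 with t_{0.75,24} = 0.685.
Half-width: 0.685 × 0.83 = 0.568.
-4.99 − 0.568 = -5.558; -4.99 + 0.568 = -4.422.

[-5.558, -4.422]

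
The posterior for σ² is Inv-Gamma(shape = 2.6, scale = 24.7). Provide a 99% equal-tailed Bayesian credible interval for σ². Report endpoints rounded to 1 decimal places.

[2.9, 107.4]

Inverse-Gamma(2.6, 24.7) quantiles: F⁻¹(0.005) and F⁻¹(0.995).
Equivalently, 1/σ² ~ Gamma(2.6, rate = 24.7); invert its 0.995 and 0.005 quantiles.
Posterior mean ≈ 15.4, SD ≈ 19.9; a Normal approximation gives roughly [-35.9, 66.8].
Exact: lower = 2.9; upper = 107.4.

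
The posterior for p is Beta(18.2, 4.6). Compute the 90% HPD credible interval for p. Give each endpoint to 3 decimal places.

The posterior is unimodal and skewed, so the HPD interval has equal density at both endpoints and is the shortest 90% interval.
Solving f(0.670) = f(0.932) with F(0.932) − F(0.670) = 0.90 gives [0.670, 0.932].
For comparison, the equal-tailed interval is [0.649, 0.917]; the HPD is narrower and shifted toward the mode.

[0.670, 0.932]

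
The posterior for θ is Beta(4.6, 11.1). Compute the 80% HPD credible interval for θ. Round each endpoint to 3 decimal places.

The posterior is unimodal and skewed, so the HPD interval has equal density at both endpoints and is the shortest 80% interval.
Solving f(0.137) = f(0.422) with F(0.422) − F(0.137) = 0.80 gives [0.137, 0.422].
For comparison, the equal-tailed interval is [0.155, 0.444]; the HPD is narrower and shifted toward the mode.

[0.137, 0.422]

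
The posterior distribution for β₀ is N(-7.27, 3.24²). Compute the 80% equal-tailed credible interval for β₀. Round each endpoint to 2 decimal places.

[-11.42, -3.12]

The posterior is symmetric, so the 80% equal-tailed interval is β₀ = -7.27 ± z·3.24 with z = 1.282.
Half-width: 1.282 × 3.24 = 4.15.
-7.27 − 4.15 = -11.42; -7.27 + 4.15 = -3.12.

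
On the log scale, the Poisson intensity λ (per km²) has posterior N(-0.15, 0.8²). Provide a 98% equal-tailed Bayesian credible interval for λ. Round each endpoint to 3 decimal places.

On the log scale the 98% interval is -0.15 ± 2.326 × 0.8 = [-2.0111, 1.7111].
Exponentiate: [e^-2.0111, e^1.7111] = [0.134, 5.535].

[0.134, 5.535]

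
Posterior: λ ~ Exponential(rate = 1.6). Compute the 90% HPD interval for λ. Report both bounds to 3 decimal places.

[0.000, 1.439]

The exponential density is strictly decreasing on [0, ∞), so the HPD interval is anchored at 0: [0, q] with P(λ ≤ q) = 0.90.
q = −ln(1 − 0.90) / 1.6 = 2.3026 / 1.6 = 1.439.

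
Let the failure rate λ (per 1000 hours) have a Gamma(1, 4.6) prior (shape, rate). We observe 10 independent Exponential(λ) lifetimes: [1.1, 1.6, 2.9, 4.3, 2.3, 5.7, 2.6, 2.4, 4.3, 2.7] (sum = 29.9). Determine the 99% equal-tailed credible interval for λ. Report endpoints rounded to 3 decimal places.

Posterior: Gamma(1+10, 4.6+29.9) = Gamma(11, 34.5) (shape, rate).
Equal-tailed 99% interval: Gamma(11, 34.5) quantiles at 0.005 and 0.995.
Posterior mean ≈ 0.319, SD ≈ 0.096; a Normal approximation gives roughly [0.071, 0.566].
Exact: lower = 0.125; upper = 0.620.

[0.125, 0.620]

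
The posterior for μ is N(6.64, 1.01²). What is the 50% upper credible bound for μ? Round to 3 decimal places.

Need U with P(μ ≤ U) = 0.50: U = 6.64 + z_{0.5}·1.01.
z = 0.000; U = 6.64 + 0.000 × 1.01 = 6.640.

6.640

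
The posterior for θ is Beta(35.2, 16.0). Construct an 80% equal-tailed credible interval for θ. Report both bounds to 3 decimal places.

[0.603, 0.768]

Posterior: Beta(35.2, 16.0).
Equal-tailed 80% interval: the 0.1 and 0.9 quantiles of Beta(35.2, 16.0).
Posterior mean ≈ 0.688, SD ≈ 0.064; a Normal approximation gives roughly [0.605, 0.770].
Exact: F⁻¹(0.1) = 0.603; F⁻¹(0.9) = 0.768.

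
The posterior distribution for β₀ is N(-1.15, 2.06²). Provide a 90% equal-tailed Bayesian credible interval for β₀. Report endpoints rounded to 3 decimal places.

The posterior is symmetric, so the 90% equal-tailed interval is β₀ = -1.15 ± z·2.06 with z = 1.645.
Half-width: 1.645 × 2.06 = 3.388.
-1.15 − 3.388 = -4.538; -1.15 + 3.388 = 2.238.

[-4.538, 2.238]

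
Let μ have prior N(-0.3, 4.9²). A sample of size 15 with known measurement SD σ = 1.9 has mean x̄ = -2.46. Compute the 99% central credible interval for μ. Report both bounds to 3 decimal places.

[-3.696, -1.181]

Posterior precision = 1/4.9² + 15/1.9² = 0.0416 + 4.1551 = 4.1968, so posterior SD = 0.4881.
Posterior mean = (-0.3/4.9² + 15·-2.46/1.9²) / 4.1968 = -2.4386.
Interval: -2.4386 ± 2.576 × 0.4881 → [-3.696, -1.181].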